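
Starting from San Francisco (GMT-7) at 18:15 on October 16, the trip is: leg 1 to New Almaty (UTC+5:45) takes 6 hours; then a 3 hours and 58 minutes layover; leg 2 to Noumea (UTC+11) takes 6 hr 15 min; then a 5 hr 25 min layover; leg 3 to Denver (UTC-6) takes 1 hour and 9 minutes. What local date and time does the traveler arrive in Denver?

Convert departure to UTC: 18:15 + 7:00 = 01:15 UTC on Oct 17.
Add 6 hours leg 1 → 07:15 UTC.
Add 3 hours 58 minutes layover in New Almaty → 11:13 UTC.
Add 6 hours 15 minutes leg 2 → 17:28 UTC.
Add 5 hours and 25 minutes layover in Noumea → 22:53 UTC.
Add 1 hour 9 minutes leg 3 → 00:02 UTC (Oct 18).
Denver is UTC−6:00, so local arrival = 00:02 − 6:00 = 18:02 on Oct 17.

18:02 on Oct 17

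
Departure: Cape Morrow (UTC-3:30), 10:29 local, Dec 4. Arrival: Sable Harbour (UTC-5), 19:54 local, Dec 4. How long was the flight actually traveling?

10 hours 55 minutes

Departure in UTC: 10:29 + 3:30 = 13:59 on Dec 4.
Arrival in UTC: 19:54 + 5:00 = 00:54 on Dec 5.
Elapsed = 00:54 − 13:59 (+1 day) = 10 hours 55 minutes.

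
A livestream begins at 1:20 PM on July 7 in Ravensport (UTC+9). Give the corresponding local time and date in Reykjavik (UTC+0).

4:20 AM on Jul 7

In UTC: 1:20 PM − 9:00 = 4:20 AM on Jul 7.
Reykjavik is UTC+0, so it is 4:20 AM on Jul 7.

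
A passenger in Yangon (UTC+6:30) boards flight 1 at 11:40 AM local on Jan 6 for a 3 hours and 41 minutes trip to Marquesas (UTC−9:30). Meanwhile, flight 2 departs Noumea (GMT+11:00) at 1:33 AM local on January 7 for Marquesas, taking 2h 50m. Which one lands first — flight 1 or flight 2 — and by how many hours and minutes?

Flight 1 in UTC: 11:40 AM − 6:30 = 5:10 AM on Jan 6.
+3 hours and 41 minutes → arrive 8:51 AM UTC on Jan 6.
Flight 2 in UTC: 1:33 AM − 11:00 = 2:33 PM on Jan 6.
+2 hours 50 minutes → arrive 5:23 PM UTC on Jan 6.
Flight 1 lands earlier by 8 hours 32 minutes.

the first, by 8 hours 32 minutes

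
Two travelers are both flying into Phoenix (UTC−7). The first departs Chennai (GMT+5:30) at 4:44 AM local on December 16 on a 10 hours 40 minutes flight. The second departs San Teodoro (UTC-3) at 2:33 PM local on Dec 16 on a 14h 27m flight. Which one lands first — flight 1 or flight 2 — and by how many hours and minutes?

Flight 1 in UTC: 4:44 AM − 5:30 = 11:14 PM on Dec 15.
+10 hours 40 minutes → arrive 9:54 AM UTC on Dec 16.
Flight 2 in UTC: 2:33 PM + 3:00 = 5:33 PM on Dec 16.
+14 hours 27 minutes → arrive 8:00 AM UTC on Dec 17.
Flight 1 lands earlier by 22 hours 6 minutes.

the first, by 22 hours 6 minutes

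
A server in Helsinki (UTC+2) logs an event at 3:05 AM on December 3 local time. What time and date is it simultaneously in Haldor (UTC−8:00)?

5:05 PM on Dec 2

In UTC: 3:05 AM − 2:00 = 1:05 AM on Dec 3.
Haldor is UTC−8:00: 1:05 AM − 8:00 = 5:05 PM on Dec 2.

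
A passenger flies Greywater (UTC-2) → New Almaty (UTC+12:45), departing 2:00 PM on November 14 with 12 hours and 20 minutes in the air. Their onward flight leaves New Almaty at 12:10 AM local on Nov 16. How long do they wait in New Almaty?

7 hours 5 minutes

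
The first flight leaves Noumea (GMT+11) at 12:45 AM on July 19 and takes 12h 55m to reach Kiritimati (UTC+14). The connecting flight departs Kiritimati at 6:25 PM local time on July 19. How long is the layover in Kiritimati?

1 hour 45 minutes

Convert departure to UTC: 12:45 AM − 11:00 = 1:45 PM UTC on Jul 18.
Add 12 hours and 55 minutes flight time → 2:40 AM UTC (Jul 19).
Kiritimati is UTC+14:00, so local arrival = 2:40 AM + 14:00 = 4:40 PM on Jul 19.
Layover = 6:25 PM − 4:40 PM = 1 hour 45 minutes.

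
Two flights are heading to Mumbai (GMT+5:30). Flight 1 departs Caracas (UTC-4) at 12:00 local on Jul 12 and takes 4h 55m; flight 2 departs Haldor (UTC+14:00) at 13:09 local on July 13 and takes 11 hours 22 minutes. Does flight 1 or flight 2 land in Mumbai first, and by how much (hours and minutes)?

Flight 1 in UTC: 12:00 + 4:00 = 16:00 on Jul 12.
+4 hours 55 minutes → arrive 20:55 UTC on Jul 12.
Flight 2 in UTC: 13:09 − 14:00 = 23:09 on Jul 12.
+11 hours and 22 minutes → arrive 10:31 UTC on Jul 13.
Flight 1 lands earlier by 13 hours 36 minutes.

the first, by 13 hours 36 minutes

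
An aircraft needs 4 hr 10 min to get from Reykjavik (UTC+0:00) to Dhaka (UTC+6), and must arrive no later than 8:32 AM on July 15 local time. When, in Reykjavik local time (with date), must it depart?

Target arrival in UTC: 8:32 AM − 6:00 = 2:32 AM on Jul 15.
Subtract 4 hours and 10 minutes → departure 10:22 PM UTC on Jul 14.
Reykjavik is UTC+0, so departure is 10:22 PM on Jul 14.

10:22 PM on Jul 14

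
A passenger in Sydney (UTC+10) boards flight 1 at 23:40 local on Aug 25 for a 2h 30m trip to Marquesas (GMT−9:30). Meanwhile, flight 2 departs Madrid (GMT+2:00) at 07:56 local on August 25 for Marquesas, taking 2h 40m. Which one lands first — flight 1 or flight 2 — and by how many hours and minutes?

Flight 1 in UTC: 23:40 − 10:00 = 13:40 on Aug 25.
+2 hours 30 minutes → arrive 16:10 UTC on Aug 25.
Flight 2 in UTC: 07:56 − 2:00 = 05:56 on Aug 25.
+2 hours 40 minutes → arrive 08:36 UTC on Aug 25.
Flight 2 lands earlier by 7 hours 34 minutes.

the second, by 7 hours 34 minutes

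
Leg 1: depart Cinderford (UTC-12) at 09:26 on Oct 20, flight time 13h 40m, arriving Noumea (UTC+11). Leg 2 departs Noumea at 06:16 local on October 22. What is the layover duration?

Convert departure to UTC: 09:26 + 12:00 = 21:26 UTC on Oct 20.
Add 13 hours 40 minutes flight time → 11:06 UTC (Oct 21).
Noumea is UTC+11:00, so local arrival = 11:06 + 11:00 = 22:06 on Oct 21.
Layover = 06:16 − 22:06 (+1 day) = 8 hours 10 minutes.

8 hours 10 minutes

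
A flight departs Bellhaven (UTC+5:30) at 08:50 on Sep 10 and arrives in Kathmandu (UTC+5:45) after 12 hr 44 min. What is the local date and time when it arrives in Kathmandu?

Convert departure to UTC: 08:50 − 5:30 = 03:20 UTC on Sep 10.
Add 12 hours 44 minutes travel time → 16:04 UTC.
Kathmandu is UTC+5:45, so local arrival = 16:04 + 5:45 = 21:49 on Sep 10.

21:49 on Sep 10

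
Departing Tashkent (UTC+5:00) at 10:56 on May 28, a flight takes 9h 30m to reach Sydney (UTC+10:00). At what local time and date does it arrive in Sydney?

Convert departure to UTC: 10:56 − 5:00 = 05:56 UTC on May 28.
Add 9 hours and 30 minutes travel time → 15:26 UTC.
Sydney is UTC+10:00, so local arrival = 15:26 + 10:00 = 01:26 on May 29.

01:26 on May 29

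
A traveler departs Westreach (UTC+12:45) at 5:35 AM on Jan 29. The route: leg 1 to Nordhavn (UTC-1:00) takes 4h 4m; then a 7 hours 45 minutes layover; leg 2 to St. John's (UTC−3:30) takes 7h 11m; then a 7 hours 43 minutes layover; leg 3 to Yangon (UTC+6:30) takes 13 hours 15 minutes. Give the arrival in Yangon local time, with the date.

Convert departure to UTC: 5:35 AM − 12:45 = 4:50 PM UTC on Jan 28.
Add 4 hours 4 minutes leg 1 → 8:54 PM UTC.
Add 7 hours and 45 minutes layover in Nordhavn → 4:39 AM UTC (Jan 29).
Add 7 hours 11 minutes leg 2 → 11:50 AM UTC.
Add 7 hours 43 minutes layover in St. John's → 7:33 PM UTC.
Add 13 hours and 15 minutes leg 3 → 8:48 AM UTC (Jan 30).
Yangon is UTC+6:30, so local arrival = 8:48 AM + 6:30 = 3:18 PM on Jan 30.

3:18 PM on January 30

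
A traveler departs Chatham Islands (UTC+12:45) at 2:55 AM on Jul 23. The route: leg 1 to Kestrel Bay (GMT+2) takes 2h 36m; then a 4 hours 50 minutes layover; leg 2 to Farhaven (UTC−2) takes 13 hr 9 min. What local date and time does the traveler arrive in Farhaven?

Convert departure to UTC: 2:55 AM − 12:45 = 2:10 PM UTC on Jul 22.
Add 2 hours and 36 minutes leg 1 → 4:46 PM UTC.
Add 4 hours and 50 minutes layover in Kestrel Bay → 9:36 PM UTC.
Add 13 hours and 9 minutes leg 2 → 10:45 AM UTC (Jul 23).
Farhaven is UTC−2:00, so local arrival = 10:45 AM − 2:00 = 8:45 AM on Jul 23.

8:45 AM on July 23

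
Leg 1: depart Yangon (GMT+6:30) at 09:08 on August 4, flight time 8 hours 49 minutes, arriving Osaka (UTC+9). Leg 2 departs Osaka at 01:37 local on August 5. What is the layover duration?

5 hours 10 minutes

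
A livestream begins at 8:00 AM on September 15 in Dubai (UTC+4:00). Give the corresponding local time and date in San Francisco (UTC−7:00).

9:00 PM on Sep 14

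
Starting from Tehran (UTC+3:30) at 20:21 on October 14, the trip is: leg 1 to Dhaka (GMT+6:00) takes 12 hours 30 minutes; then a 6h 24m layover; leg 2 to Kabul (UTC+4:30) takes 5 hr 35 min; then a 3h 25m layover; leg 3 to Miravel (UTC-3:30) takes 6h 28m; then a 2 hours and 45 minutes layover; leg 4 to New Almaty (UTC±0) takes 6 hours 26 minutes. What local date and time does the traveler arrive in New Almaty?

12:24 on Oct 16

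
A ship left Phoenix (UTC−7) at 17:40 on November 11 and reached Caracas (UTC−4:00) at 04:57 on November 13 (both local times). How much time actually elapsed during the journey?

32 hours 17 minutes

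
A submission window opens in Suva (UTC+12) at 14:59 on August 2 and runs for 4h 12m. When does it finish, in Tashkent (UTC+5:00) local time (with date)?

12:11 on Aug 2

Convert start to UTC: 14:59 − 12:00 = 02:59 UTC on Aug 2.
Add 4 hours and 12 minutes duration → 07:11 UTC.
Tashkent is UTC+5:00, so local end time = 07:11 + 5:00 = 12:11 on Aug 2.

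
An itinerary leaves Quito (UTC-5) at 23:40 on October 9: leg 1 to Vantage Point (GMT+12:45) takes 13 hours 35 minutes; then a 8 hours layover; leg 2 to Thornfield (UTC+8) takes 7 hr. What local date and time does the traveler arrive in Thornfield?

Convert departure to UTC: 23:40 + 5:00 = 04:40 UTC on Oct 10.
Add 13 hours 35 minutes leg 1 → 18:15 UTC.
Add 8 hours layover in Vantage Point → 02:15 UTC (Oct 11).
Add 7 hours leg 2 → 09:15 UTC.
Thornfield is UTC+8:00, so local arrival = 09:15 + 8:00 = 17:15 on Oct 11.

17:15 on October 11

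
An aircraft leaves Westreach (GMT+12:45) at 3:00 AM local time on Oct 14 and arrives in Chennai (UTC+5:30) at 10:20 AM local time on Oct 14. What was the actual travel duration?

14 hours 35 minutes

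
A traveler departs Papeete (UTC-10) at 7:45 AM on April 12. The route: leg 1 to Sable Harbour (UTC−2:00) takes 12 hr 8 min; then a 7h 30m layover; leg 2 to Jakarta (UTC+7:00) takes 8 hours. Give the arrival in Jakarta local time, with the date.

Convert departure to UTC: 7:45 AM + 10:00 = 5:45 PM UTC on Apr 12.
Add 12 hours 8 minutes leg 1 → 5:53 AM UTC (Apr 13).
Add 7 hours 30 minutes layover in Sable Harbour → 1:23 PM UTC.
Add 8 hours leg 2 → 9:23 PM UTC.
Jakarta is UTC+7:00, so local arrival = 9:23 PM + 7:00 = 4:23 AM on Apr 14.

4:23 AM on Apr 14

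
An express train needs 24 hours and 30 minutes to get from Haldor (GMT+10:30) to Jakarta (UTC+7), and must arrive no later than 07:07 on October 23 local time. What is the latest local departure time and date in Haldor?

10:07 on October 22

Target arrival in UTC: 07:07 − 7:00 = 00:07 on Oct 23.
Subtract 24 hours and 30 minutes → departure 23:37 UTC on Oct 21.
Haldor is UTC+10:30: 23:37 + 10:30 = 10:07 on Oct 22.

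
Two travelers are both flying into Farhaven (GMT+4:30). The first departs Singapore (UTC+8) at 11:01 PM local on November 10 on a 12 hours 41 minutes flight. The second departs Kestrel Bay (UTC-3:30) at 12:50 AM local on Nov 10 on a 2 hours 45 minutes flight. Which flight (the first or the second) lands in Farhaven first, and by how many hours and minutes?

Flight 1 in UTC: 11:01 PM − 8:00 = 3:01 PM on Nov 10.
+12 hours and 41 minutes → arrive 3:42 AM UTC on Nov 11.
Flight 2 in UTC: 12:50 AM + 3:30 = 4:20 AM on Nov 10.
+2 hours 45 minutes → arrive 7:05 AM UTC on Nov 10.
Flight 2 lands earlier by 20 hours 37 minutes.

the second, by 20 hours 37 minutes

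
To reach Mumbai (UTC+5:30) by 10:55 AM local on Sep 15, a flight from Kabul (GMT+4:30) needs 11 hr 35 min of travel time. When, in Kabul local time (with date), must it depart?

10:20 PM on Sep 14

Target arrival in UTC: 10:55 AM − 5:30 = 5:25 AM on Sep 15.
Subtract 11 hours and 35 minutes → departure 5:50 PM UTC on Sep 14.
Kabul is UTC+4:30: 5:50 PM + 4:30 = 10:20 PM on Sep 14.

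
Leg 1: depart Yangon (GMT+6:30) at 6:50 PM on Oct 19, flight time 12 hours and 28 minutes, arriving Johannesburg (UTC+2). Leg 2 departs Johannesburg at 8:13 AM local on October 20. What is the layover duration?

5 hours 25 minutes

Convert departure to UTC: 6:50 PM − 6:30 = 12:20 PM UTC on Oct 19.
Add 12 hours and 28 minutes flight time → 12:48 AM UTC (Oct 20).
Johannesburg is UTC+2:00, so local arrival = 12:48 AM + 2:00 = 2:48 AM on Oct 20.
Layover = 8:13 AM − 2:48 AM = 5 hours 25 minutes.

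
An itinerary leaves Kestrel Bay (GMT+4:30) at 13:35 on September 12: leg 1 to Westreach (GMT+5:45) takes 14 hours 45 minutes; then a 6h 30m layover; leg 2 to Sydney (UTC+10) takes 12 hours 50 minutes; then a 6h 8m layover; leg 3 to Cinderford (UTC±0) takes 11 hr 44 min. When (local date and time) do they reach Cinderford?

Convert departure to UTC: 13:35 − 4:30 = 09:05 UTC on Sep 12.
Add 14 hours and 45 minutes leg 1 → 23:50 UTC.
Add 6 hours 30 minutes layover in Westreach → 06:20 UTC (Sep 13).
Add 12 hours 50 minutes leg 2 → 19:10 UTC.
Add 6 hours and 8 minutes layover in Sydney → 01:18 UTC (Sep 14).
Add 11 hours and 44 minutes leg 3 → 13:02 UTC.
Cinderford is UTC+0, so local arrival is the same: 13:02 on Sep 14.

13:02 on September 14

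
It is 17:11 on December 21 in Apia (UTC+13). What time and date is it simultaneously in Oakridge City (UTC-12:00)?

Oakridge City is 25:00 behind Apia.
Shift by the zone difference: 17:11 − 25:00 = 16:11 on Dec 20 in Oakridge City.

16:11 on Dec 20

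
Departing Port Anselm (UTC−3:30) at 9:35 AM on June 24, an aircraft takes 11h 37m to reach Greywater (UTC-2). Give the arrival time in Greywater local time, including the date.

10:42 PM on June 24

Greywater is 1:30 ahead of Port Anselm.
After 11 hours 37 minutes it is 9:12 PM in Port Anselm.
Shift by the zone difference: 9:12 PM + 1:30 = 10:42 PM on Jun 24 in Greywater.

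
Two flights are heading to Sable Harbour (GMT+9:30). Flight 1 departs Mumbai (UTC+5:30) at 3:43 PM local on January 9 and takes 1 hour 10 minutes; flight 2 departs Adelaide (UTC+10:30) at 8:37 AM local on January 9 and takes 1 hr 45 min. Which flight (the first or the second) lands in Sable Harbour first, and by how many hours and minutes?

the second, by 11 hours 31 minutes

Flight 1 in UTC: 3:43 PM − 5:30 = 10:13 AM on Jan 9.
+1 hour 10 minutes → arrive 11:23 AM UTC on Jan 9.
Flight 2 in UTC: 8:37 AM − 10:30 = 10:07 PM on Jan 8.
+1 hour and 45 minutes → arrive 11:52 PM UTC on Jan 8.
Flight 2 lands earlier by 11 hours 31 minutes.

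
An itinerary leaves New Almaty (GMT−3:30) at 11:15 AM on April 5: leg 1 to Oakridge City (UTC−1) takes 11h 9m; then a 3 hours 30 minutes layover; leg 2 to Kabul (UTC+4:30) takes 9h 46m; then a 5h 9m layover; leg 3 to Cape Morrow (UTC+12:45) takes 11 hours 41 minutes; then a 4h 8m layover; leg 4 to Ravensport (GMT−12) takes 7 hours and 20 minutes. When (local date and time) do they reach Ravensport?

7:28 AM on April 7

Convert departure to UTC: 11:15 AM + 3:30 = 2:45 PM UTC on Apr 5.
Add 11 hours and 9 minutes leg 1 → 1:54 AM UTC (Apr 6).
Add 3 hours and 30 minutes layover in Oakridge City → 5:24 AM UTC.
Add 9 hours and 46 minutes leg 2 → 3:10 PM UTC.
Add 5 hours 9 minutes layover in Kabul → 8:19 PM UTC.
Add 11 hours 41 minutes leg 3 → 8:00 AM UTC (Apr 7).
Add 4 hours and 8 minutes layover in Cape Morrow → 12:08 PM UTC.
Add 7 hours 20 minutes leg 4 → 7:28 PM UTC.
Ravensport is UTC−12:00, so local arrival = 7:28 PM − 12:00 = 7:28 AM on Apr 7.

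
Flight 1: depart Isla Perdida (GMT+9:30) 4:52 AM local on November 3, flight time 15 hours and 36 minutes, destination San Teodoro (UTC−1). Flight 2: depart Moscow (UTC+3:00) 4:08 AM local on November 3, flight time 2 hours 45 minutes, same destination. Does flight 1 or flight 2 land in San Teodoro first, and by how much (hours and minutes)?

the second, by 7 hours 5 minutes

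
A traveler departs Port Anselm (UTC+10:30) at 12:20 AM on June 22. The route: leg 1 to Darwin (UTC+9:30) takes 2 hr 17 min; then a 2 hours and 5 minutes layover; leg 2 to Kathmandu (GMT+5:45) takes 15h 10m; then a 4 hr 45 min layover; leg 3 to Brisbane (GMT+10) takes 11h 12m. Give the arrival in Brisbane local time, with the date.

Convert departure to UTC: 12:20 AM − 10:30 = 1:50 PM UTC on Jun 21.
Add 2 hours 17 minutes leg 1 → 4:07 PM UTC.
Add 2 hours 5 minutes layover in Darwin → 6:12 PM UTC.
Add 15 hours and 10 minutes leg 2 → 9:22 AM UTC (Jun 22).
Add 4 hours and 45 minutes layover in Kathmandu → 2:07 PM UTC.
Add 11 hours and 12 minutes leg 3 → 1:19 AM UTC (Jun 23).
Brisbane is UTC+10:00, so local arrival = 1:19 AM + 10:00 = 11:19 AM on Jun 23.

11:19 AM on Jun 23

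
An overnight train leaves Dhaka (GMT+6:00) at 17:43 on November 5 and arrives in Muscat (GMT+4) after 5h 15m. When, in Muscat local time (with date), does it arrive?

Convert departure to UTC: 17:43 − 6:00 = 11:43 UTC on Nov 5.
Add 5 hours and 15 minutes travel time → 16:58 UTC.
Muscat is UTC+4:00, so local arrival = 16:58 + 4:00 = 20:58 on Nov 5.

20:58 on Nov 5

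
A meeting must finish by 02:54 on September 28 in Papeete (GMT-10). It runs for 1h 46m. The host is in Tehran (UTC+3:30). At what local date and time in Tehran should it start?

14:38 on September 28

Target end time in UTC: 02:54 + 10:00 = 12:54 on Sep 28.
Subtract 1 hour 46 minutes → start 11:08 UTC on Sep 28.
Tehran is UTC+3:30: 11:08 + 3:30 = 14:38 on Sep 28.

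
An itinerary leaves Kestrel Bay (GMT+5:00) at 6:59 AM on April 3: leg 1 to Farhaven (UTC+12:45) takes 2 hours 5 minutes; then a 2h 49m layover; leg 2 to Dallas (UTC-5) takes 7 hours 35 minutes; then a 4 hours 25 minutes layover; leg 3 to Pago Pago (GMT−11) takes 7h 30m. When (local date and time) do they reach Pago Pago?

3:23 PM on April 3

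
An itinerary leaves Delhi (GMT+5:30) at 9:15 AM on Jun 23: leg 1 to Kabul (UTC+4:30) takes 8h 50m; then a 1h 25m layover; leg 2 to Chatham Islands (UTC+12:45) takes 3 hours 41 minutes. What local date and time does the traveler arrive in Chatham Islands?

6:26 AM on June 24

Convert departure to UTC: 9:15 AM − 5:30 = 3:45 AM UTC on Jun 23.
Add 8 hours 50 minutes leg 1 → 12:35 PM UTC.
Add 1 hour 25 minutes layover in Kabul → 2:00 PM UTC.
Add 3 hours 41 minutes leg 2 → 5:41 PM UTC.
Chatham Islands is UTC+12:45, so local arrival = 5:41 PM + 12:45 = 6:26 AM on Jun 24.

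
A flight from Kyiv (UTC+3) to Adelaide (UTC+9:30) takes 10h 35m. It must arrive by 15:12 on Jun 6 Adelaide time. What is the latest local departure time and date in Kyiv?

Target arrival in UTC: 15:12 − 9:30 = 05:42 on Jun 6.
Subtract 10 hours 35 minutes → departure 19:07 UTC on Jun 5.
Kyiv is UTC+3:00: 19:07 + 3:00 = 22:07 on Jun 5.

22:07 on June 5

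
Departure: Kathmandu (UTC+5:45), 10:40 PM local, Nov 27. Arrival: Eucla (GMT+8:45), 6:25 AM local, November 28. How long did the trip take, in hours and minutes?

Departure in UTC: 10:40 PM − 5:45 = 4:55 PM on Nov 27.
Arrival in UTC: 6:25 AM − 8:45 = 9:40 PM on Nov 27.
Elapsed = 9:40 PM − 4:55 PM = 4 hours 45 minutes.

4 hours 45 minutes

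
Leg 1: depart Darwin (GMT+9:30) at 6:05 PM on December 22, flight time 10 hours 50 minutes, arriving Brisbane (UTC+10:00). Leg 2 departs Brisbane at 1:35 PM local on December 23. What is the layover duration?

Convert departure to UTC: 6:05 PM − 9:30 = 8:35 AM UTC on Dec 22.
Add 10 hours and 50 minutes flight time → 7:25 PM UTC.
Brisbane is UTC+10:00, so local arrival = 7:25 PM + 10:00 = 5:25 AM on Dec 23.
Layover = 1:35 PM − 5:25 AM = 8 hours 10 minutes.

8 hours 10 minutes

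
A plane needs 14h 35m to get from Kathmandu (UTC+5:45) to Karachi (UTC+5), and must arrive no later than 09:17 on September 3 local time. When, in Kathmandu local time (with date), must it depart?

Target arrival in UTC: 09:17 − 5:00 = 04:17 on Sep 3.
Subtract 14 hours and 35 minutes → departure 13:42 UTC on Sep 2.
Kathmandu is UTC+5:45: 13:42 + 5:45 = 19:27 on Sep 2.

19:27 on September 2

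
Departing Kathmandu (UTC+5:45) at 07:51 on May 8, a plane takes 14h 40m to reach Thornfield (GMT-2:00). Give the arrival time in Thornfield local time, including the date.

Convert departure to UTC: 07:51 − 5:45 = 02:06 UTC on May 8.
Add 14 hours 40 minutes travel time → 16:46 UTC.
Thornfield is UTC−2:00, so local arrival = 16:46 − 2:00 = 14:46 on May 8.

14:46 on May 8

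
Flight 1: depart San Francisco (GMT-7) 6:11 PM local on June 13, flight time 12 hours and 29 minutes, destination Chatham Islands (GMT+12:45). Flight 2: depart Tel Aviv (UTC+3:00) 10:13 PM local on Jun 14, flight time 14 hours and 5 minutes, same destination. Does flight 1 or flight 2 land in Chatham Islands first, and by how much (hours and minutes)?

the first, by 19 hours 38 minutes

Flight 1 in UTC: 6:11 PM + 7:00 = 1:11 AM on Jun 14.
+12 hours 29 minutes → arrive 1:40 PM UTC on Jun 14.
Flight 2 in UTC: 10:13 PM − 3:00 = 7:13 PM on Jun 14.
+14 hours and 5 minutes → arrive 9:18 AM UTC on Jun 15.
Flight 1 lands earlier by 19 hours 38 minutes.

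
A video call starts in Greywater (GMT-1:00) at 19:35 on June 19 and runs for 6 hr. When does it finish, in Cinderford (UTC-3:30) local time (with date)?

Cinderford is 2:30 behind Greywater.
After 6 hours it is 01:35 (Jun 20) in Greywater.
Shift by the zone difference: 01:35 − 2:30 = 23:05 on Jun 19 in Cinderford.

23:05 on Jun 19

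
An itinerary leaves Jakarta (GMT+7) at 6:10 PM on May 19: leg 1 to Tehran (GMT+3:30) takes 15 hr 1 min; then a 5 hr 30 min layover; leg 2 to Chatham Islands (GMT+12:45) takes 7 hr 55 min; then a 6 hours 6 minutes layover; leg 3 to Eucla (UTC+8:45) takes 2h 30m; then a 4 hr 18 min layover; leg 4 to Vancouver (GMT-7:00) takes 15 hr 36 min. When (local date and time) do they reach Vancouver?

Convert departure to UTC: 6:10 PM − 7:00 = 11:10 AM UTC on May 19.
Add 15 hours 1 minute leg 1 → 2:11 AM UTC (May 20).
Add 5 hours 30 minutes layover in Tehran → 7:41 AM UTC.
Add 7 hours 55 minutes leg 2 → 3:36 PM UTC.
Add 6 hours and 6 minutes layover in Chatham Islands → 9:42 PM UTC.
Add 2 hours 30 minutes leg 3 → 12:12 AM UTC (May 21).
Add 4 hours and 18 minutes layover in Eucla → 4:30 AM UTC.
Add 15 hours 36 minutes leg 4 → 8:06 PM UTC.
Vancouver is UTC−7:00, so local arrival = 8:06 PM − 7:00 = 1:06 PM on May 21.

1:06 PM on May 21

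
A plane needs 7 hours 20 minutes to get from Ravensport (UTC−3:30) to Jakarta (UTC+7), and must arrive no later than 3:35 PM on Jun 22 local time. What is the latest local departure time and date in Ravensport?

Target arrival in UTC: 3:35 PM − 7:00 = 8:35 AM on Jun 22.
Subtract 7 hours and 20 minutes → departure 1:15 AM UTC on Jun 22.
Ravensport is UTC−3:30: 1:15 AM − 3:30 = 9:45 PM on Jun 21.

9:45 PM on Jun 21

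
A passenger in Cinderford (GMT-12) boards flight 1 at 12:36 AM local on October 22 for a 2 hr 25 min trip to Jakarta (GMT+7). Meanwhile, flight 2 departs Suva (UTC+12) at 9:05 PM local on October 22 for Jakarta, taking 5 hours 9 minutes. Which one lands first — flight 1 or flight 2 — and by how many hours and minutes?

Flight 1 in UTC: 12:36 AM + 12:00 = 12:36 PM on Oct 22.
+2 hours and 25 minutes → arrive 3:01 PM UTC on Oct 22.
Flight 2 in UTC: 9:05 PM − 12:00 = 9:05 AM on Oct 22.
+5 hours and 9 minutes → arrive 2:14 PM UTC on Oct 22.
Flight 2 lands earlier by 47 minutes.

the second, by 47 minutes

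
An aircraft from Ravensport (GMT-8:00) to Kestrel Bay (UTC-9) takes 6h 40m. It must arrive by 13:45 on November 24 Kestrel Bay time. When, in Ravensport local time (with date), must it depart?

Target arrival in UTC: 13:45 + 9:00 = 22:45 on Nov 24.
Subtract 6 hours and 40 minutes → departure 16:05 UTC on Nov 24.
Ravensport is UTC−8:00: 16:05 − 8:00 = 08:05 on Nov 24.

08:05 on November 24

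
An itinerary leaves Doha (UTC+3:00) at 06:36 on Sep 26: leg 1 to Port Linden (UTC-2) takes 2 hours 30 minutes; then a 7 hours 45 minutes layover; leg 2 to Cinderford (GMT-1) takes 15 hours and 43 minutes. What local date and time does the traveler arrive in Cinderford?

04:34 on Sep 27

Convert departure to UTC: 06:36 − 3:00 = 03:36 UTC on Sep 26.
Add 2 hours 30 minutes leg 1 → 06:06 UTC.
Add 7 hours 45 minutes layover in Port Linden → 13:51 UTC.
Add 15 hours 43 minutes leg 2 → 05:34 UTC (Sep 27).
Cinderford is UTC−1:00, so local arrival = 05:34 − 1:00 = 04:34 on Sep 27.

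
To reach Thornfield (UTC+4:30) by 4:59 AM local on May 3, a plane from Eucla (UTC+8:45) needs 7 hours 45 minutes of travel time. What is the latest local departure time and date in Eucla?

Target arrival in UTC: 4:59 AM − 4:30 = 12:29 AM on May 3.
Subtract 7 hours and 45 minutes → departure 4:44 PM UTC on May 2.
Eucla is UTC+8:45: 4:44 PM + 8:45 = 1:29 AM on May 3.

1:29 AM on May 3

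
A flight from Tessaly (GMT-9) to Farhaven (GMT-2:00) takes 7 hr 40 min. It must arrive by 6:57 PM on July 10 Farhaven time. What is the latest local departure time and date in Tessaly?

Target arrival in UTC: 6:57 PM + 2:00 = 8:57 PM on Jul 10.
Subtract 7 hours and 40 minutes → departure 1:17 PM UTC on Jul 10.
Tessaly is UTC−9:00: 1:17 PM − 9:00 = 4:17 AM on Jul 10.

4:17 AM on Jul 10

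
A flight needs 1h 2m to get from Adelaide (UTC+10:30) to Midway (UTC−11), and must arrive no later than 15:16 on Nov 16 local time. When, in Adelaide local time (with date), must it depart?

Target arrival in UTC: 15:16 + 11:00 = 02:16 on Nov 17.
Subtract 1 hour 2 minutes → departure 01:14 UTC on Nov 17.
Adelaide is UTC+10:30: 01:14 + 10:30 = 11:44 on Nov 17.

11:44 on Nov 17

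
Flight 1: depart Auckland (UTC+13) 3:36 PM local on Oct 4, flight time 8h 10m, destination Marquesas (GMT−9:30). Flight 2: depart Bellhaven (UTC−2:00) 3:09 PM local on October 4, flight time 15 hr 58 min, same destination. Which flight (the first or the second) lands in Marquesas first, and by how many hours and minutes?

Flight 1 in UTC: 3:36 PM − 13:00 = 2:36 AM on Oct 4.
+8 hours and 10 minutes → arrive 10:46 AM UTC on Oct 4.
Flight 2 in UTC: 3:09 PM + 2:00 = 5:09 PM on Oct 4.
+15 hours and 58 minutes → arrive 9:07 AM UTC on Oct 5.
Flight 1 lands earlier by 22 hours 21 minutes.

the first, by 22 hours 21 minutes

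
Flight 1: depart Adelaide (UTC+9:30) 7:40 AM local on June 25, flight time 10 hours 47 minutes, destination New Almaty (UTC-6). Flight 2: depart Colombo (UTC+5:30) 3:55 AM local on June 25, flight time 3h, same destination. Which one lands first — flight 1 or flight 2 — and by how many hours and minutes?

Flight 1 in UTC: 7:40 AM − 9:30 = 10:10 PM on Jun 24.
+10 hours and 47 minutes → arrive 8:57 AM UTC on Jun 25.
Flight 2 in UTC: 3:55 AM − 5:30 = 10:25 PM on Jun 24.
+3 hours → arrive 1:25 AM UTC on Jun 25.
Flight 2 lands earlier by 7 hours 32 minutes.

the second, by 7 hours 32 minutes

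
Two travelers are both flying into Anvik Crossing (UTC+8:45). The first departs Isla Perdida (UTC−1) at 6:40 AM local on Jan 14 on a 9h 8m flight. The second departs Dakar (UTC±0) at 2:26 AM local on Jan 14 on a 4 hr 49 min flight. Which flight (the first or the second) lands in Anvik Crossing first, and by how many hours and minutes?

the second, by 9 hours 33 minutes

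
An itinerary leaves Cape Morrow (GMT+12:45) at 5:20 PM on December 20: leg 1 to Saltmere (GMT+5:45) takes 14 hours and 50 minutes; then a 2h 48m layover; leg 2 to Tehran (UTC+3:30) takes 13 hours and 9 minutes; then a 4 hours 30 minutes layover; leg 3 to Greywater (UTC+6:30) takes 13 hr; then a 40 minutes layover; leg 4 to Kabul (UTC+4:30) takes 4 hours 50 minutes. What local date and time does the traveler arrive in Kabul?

2:52 PM on December 22

Convert departure to UTC: 5:20 PM − 12:45 = 4:35 AM UTC on Dec 20.
Add 14 hours and 50 minutes leg 1 → 7:25 PM UTC.
Add 2 hours 48 minutes layover in Saltmere → 10:13 PM UTC.
Add 13 hours and 9 minutes leg 2 → 11:22 AM UTC (Dec 21).
Add 4 hours 30 minutes layover in Tehran → 3:52 PM UTC.
Add 13 hours leg 3 → 4:52 AM UTC (Dec 22).
Add 40 minutes layover in Greywater → 5:32 AM UTC.
Add 4 hours 50 minutes leg 4 → 10:22 AM UTC.
Kabul is UTC+4:30, so local arrival = 10:22 AM + 4:30 = 2:52 PM on Dec 22.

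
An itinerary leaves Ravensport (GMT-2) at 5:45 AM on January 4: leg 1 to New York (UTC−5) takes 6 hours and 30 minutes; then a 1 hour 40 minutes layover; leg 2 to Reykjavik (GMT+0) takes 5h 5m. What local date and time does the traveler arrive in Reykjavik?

9:00 PM on January 4

Convert departure to UTC: 5:45 AM + 2:00 = 7:45 AM UTC on Jan 4.
Add 6 hours 30 minutes leg 1 → 2:15 PM UTC.
Add 1 hour and 40 minutes layover in New York → 3:55 PM UTC.
Add 5 hours and 5 minutes leg 2 → 9:00 PM UTC.
Reykjavik is UTC+0, so local arrival is the same: 9:00 PM on Jan 4.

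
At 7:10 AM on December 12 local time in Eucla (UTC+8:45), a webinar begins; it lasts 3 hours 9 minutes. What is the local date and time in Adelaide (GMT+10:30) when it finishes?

Convert start to UTC: 7:10 AM − 8:45 = 10:25 PM UTC on Dec 11.
Add 3 hours and 9 minutes duration → 1:34 AM UTC (Dec 12).
Adelaide is UTC+10:30, so local end time = 1:34 AM + 10:30 = 12:04 PM on Dec 12.

12:04 PM on December 12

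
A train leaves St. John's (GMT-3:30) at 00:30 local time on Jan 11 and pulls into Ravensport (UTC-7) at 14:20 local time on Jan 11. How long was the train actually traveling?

Departure in UTC: 00:30 + 3:30 = 04:00 on Jan 11.
Arrival in UTC: 14:20 + 7:00 = 21:20 on Jan 11.
Elapsed = 21:20 − 04:00 = 17 hours 20 minutes.

17 hours 20 minutes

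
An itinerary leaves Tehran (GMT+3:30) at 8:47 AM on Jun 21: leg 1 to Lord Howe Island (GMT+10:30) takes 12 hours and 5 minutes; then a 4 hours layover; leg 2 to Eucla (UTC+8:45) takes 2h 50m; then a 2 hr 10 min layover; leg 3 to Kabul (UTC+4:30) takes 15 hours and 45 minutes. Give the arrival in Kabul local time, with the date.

Convert departure to UTC: 8:47 AM − 3:30 = 5:17 AM UTC on Jun 21.
Add 12 hours and 5 minutes leg 1 → 5:22 PM UTC.
Add 4 hours layover in Lord Howe Island → 9:22 PM UTC.
Add 2 hours 50 minutes leg 2 → 12:12 AM UTC (Jun 22).
Add 2 hours and 10 minutes layover in Eucla → 2:22 AM UTC.
Add 15 hours and 45 minutes leg 3 → 6:07 PM UTC.
Kabul is UTC+4:30, so local arrival = 6:07 PM + 4:30 = 10:37 PM on Jun 22.

10:37 PM on June 22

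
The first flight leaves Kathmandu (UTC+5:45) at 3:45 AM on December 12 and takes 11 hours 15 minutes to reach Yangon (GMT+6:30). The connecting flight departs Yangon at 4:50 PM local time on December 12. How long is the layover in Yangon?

Convert departure to UTC: 3:45 AM − 5:45 = 10:00 PM UTC on Dec 11.
Add 11 hours and 15 minutes flight time → 9:15 AM UTC (Dec 12).
Yangon is UTC+6:30, so local arrival = 9:15 AM + 6:30 = 3:45 PM on Dec 12.
Layover = 4:50 PM − 3:45 PM = 1 hour 5 minutes.

1 hour 5 minutes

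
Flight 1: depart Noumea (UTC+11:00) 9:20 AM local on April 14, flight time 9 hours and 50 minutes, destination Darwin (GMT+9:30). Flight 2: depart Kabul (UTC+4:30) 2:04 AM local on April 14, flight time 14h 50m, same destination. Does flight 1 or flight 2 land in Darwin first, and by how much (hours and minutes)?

Flight 1 in UTC: 9:20 AM − 11:00 = 10:20 PM on Apr 13.
+9 hours and 50 minutes → arrive 8:10 AM UTC on Apr 14.
Flight 2 in UTC: 2:04 AM − 4:30 = 9:34 PM on Apr 13.
+14 hours 50 minutes → arrive 12:24 PM UTC on Apr 14.
Flight 1 lands earlier by 4 hours 14 minutes.

the first, by 4 hours 14 minutes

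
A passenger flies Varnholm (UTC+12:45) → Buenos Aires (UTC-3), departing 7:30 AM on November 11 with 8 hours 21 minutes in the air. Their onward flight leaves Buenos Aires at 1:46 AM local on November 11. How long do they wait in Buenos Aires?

Convert departure to UTC: 7:30 AM − 12:45 = 6:45 PM UTC on Nov 10.
Add 8 hours and 21 minutes flight time → 3:06 AM UTC (Nov 11).
Buenos Aires is UTC−3:00, so local arrival = 3:06 AM − 3:00 = 12:06 AM on Nov 11.
Layover = 1:46 AM − 12:06 AM = 1 hour 40 minutes.

1 hour 40 minutes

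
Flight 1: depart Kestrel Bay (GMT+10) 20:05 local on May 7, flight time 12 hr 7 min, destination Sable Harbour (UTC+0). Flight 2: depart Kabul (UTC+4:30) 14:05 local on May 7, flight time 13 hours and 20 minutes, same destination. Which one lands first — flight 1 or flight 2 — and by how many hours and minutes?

the first, by 43 minutes

Flight 1 in UTC: 20:05 − 10:00 = 10:05 on May 7.
+12 hours and 7 minutes → arrive 22:12 UTC on May 7.
Flight 2 in UTC: 14:05 − 4:30 = 09:35 on May 7.
+13 hours and 20 minutes → arrive 22:55 UTC on May 7.
Flight 1 lands earlier by 43 minutes.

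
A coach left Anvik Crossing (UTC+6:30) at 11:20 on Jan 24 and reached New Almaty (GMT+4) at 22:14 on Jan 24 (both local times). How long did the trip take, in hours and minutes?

13 hours 24 minutes

Departure in UTC: 11:20 − 6:30 = 04:50 on Jan 24.
Arrival in UTC: 22:14 − 4:00 = 18:14 on Jan 24.
Elapsed = 18:14 − 04:50 = 13 hours 24 minutes.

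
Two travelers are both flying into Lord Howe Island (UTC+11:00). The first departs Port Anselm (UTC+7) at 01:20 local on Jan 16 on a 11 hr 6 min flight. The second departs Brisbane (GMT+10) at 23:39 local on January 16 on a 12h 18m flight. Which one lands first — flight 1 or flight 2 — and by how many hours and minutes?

the first, by 20 hours 31 minutes

Flight 1 in UTC: 01:20 − 7:00 = 18:20 on Jan 15.
+11 hours 6 minutes → arrive 05:26 UTC on Jan 16.
Flight 2 in UTC: 23:39 − 10:00 = 13:39 on Jan 16.
+12 hours 18 minutes → arrive 01:57 UTC on Jan 17.
Flight 1 lands earlier by 20 hours 31 minutes.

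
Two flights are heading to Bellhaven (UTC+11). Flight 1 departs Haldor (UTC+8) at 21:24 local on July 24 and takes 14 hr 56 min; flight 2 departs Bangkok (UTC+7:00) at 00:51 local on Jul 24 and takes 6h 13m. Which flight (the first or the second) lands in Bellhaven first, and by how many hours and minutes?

the second, by 28 hours 16 minutes

Flight 1 in UTC: 21:24 − 8:00 = 13:24 on Jul 24.
+14 hours and 56 minutes → arrive 04:20 UTC on Jul 25.
Flight 2 in UTC: 00:51 − 7:00 = 17:51 on Jul 23.
+6 hours and 13 minutes → arrive 00:04 UTC on Jul 24.
Flight 2 lands earlier by 28 hours 16 minutes.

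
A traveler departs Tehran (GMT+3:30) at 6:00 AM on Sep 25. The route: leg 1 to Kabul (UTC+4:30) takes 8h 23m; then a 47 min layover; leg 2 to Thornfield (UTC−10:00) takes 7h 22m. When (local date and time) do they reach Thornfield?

9:02 AM on Sep 25

Convert departure to UTC: 6:00 AM − 3:30 = 2:30 AM UTC on Sep 25.
Add 8 hours 23 minutes leg 1 → 10:53 AM UTC.
Add 47 minutes layover in Kabul → 11:40 AM UTC.
Add 7 hours 22 minutes leg 2 → 7:02 PM UTC.
Thornfield is UTC−10:00, so local arrival = 7:02 PM − 10:00 = 9:02 AM on Sep 25.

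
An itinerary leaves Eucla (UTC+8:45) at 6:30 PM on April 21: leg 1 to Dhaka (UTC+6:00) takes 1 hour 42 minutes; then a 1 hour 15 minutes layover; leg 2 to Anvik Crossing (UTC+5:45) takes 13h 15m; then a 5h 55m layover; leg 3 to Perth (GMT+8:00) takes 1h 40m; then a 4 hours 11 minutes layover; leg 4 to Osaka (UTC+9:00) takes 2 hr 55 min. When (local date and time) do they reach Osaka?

1:38 AM on April 23

Convert departure to UTC: 6:30 PM − 8:45 = 9:45 AM UTC on Apr 21.
Add 1 hour 42 minutes leg 1 → 11:27 AM UTC.
Add 1 hour 15 minutes layover in Dhaka → 12:42 PM UTC.
Add 13 hours and 15 minutes leg 2 → 1:57 AM UTC (Apr 22).
Add 5 hours and 55 minutes layover in Anvik Crossing → 7:52 AM UTC.
Add 1 hour and 40 minutes leg 3 → 9:32 AM UTC.
Add 4 hours 11 minutes layover in Perth → 1:43 PM UTC.
Add 2 hours 55 minutes leg 4 → 4:38 PM UTC.
Osaka is UTC+9:00, so local arrival = 4:38 PM + 9:00 = 1:38 AM on Apr 23.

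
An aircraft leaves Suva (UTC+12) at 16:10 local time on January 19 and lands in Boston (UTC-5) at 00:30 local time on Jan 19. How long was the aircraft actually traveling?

Departure in UTC: 16:10 − 12:00 = 04:10 on Jan 19.
Arrival in UTC: 00:30 + 5:00 = 05:30 on Jan 19.
Elapsed = 05:30 − 04:10 = 1 hour 20 minutes.

1 hour 20 minutes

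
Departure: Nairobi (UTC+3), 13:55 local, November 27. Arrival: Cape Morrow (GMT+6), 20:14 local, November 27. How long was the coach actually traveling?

3 hours 19 minutes

Departure in UTC: 13:55 − 3:00 = 10:55 on Nov 27.
Arrival in UTC: 20:14 − 6:00 = 14:14 on Nov 27.
Elapsed = 14:14 − 10:55 = 3 hours 19 minutes.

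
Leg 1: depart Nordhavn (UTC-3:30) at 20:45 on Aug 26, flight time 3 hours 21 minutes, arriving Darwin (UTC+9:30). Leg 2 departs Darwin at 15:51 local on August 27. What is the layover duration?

Convert departure to UTC: 20:45 + 3:30 = 00:15 UTC on Aug 27.
Add 3 hours and 21 minutes flight time → 03:36 UTC.
Darwin is UTC+9:30, so local arrival = 03:36 + 9:30 = 13:06 on Aug 27.
Layover = 15:51 − 13:06 = 2 hours 45 minutes.

2 hours 45 minutes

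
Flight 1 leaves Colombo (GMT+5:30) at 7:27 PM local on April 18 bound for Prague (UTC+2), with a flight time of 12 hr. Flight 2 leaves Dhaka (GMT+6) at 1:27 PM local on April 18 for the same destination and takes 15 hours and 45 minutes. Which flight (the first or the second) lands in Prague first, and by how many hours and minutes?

Flight 1 in UTC: 7:27 PM − 5:30 = 1:57 PM on Apr 18.
+12 hours → arrive 1:57 AM UTC on Apr 19.
Flight 2 in UTC: 1:27 PM − 6:00 = 7:27 AM on Apr 18.
+15 hours 45 minutes → arrive 11:12 PM UTC on Apr 18.
Flight 2 lands earlier by 2 hours 45 minutes.

the second, by 2 hours 45 minutes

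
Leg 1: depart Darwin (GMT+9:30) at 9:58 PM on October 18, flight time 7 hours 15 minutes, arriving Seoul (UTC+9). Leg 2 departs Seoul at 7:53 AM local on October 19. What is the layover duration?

Convert departure to UTC: 9:58 PM − 9:30 = 12:28 PM UTC on Oct 18.
Add 7 hours and 15 minutes flight time → 7:43 PM UTC.
Seoul is UTC+9:00, so local arrival = 7:43 PM + 9:00 = 4:43 AM on Oct 19.
Layover = 7:53 AM − 4:43 AM = 3 hours 10 minutes.

3 hours 10 minutes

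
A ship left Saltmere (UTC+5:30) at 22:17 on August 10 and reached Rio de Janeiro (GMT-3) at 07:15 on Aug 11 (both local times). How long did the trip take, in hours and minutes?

17 hours 28 minutes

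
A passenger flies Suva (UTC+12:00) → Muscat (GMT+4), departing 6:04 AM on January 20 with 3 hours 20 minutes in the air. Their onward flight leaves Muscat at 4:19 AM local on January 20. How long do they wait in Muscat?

Convert departure to UTC: 6:04 AM − 12:00 = 6:04 PM UTC on Jan 19.
Add 3 hours and 20 minutes flight time → 9:24 PM UTC.
Muscat is UTC+4:00, so local arrival = 9:24 PM + 4:00 = 1:24 AM on Jan 20.
Layover = 4:19 AM − 1:24 AM = 2 hours 55 minutes.

2 hours 55 minutes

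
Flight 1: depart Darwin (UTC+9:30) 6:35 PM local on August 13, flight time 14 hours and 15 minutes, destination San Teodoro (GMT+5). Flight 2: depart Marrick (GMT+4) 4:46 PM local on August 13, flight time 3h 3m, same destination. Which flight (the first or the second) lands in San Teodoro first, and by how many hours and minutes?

the second, by 7 hours 31 minutes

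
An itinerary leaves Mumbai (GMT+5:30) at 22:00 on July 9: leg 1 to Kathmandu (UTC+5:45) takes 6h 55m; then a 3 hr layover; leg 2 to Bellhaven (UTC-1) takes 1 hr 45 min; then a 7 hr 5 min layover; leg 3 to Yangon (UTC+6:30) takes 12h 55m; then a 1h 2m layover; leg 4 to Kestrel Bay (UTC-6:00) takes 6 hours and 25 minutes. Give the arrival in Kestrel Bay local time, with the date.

Convert departure to UTC: 22:00 − 5:30 = 16:30 UTC on Jul 9.
Add 6 hours and 55 minutes leg 1 → 23:25 UTC.
Add 3 hours layover in Kathmandu → 02:25 UTC (Jul 10).
Add 1 hour 45 minutes leg 2 → 04:10 UTC.
Add 7 hours 5 minutes layover in Bellhaven → 11:15 UTC.
Add 12 hours and 55 minutes leg 3 → 00:10 UTC (Jul 11).
Add 1 hour and 2 minutes layover in Yangon → 01:12 UTC.
Add 6 hours and 25 minutes leg 4 → 07:37 UTC.
Kestrel Bay is UTC−6:00, so local arrival = 07:37 − 6:00 = 01:37 on Jul 11.

01:37 on July 11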